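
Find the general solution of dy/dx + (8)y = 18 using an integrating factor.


P(x) = 8, Q(x) = 18; integrating factor μ = e^(8x).
(μ y)' = 18e^(8x) ⇒ μ y = (9/4)e^(8x) + C.
Divide by μ: y = 9/4 + Ce^(-8x).


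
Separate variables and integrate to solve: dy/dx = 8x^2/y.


Separate variables: y dy = 8x^2 dx.
Integrate both sides: y²/2 = (8/3)x^3 + C₀.
Multiply by 2: y² = (16/3)x^3 + C.


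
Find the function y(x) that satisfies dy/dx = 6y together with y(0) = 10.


General solution of y' = 6y is y = Ce^(6x).
Apply y(0) = 10: C = 10.
Particular solution: y = 10e^(6x).


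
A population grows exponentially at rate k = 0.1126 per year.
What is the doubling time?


Exponential growth: P(t) = P₀ e^(0.1126t). Set P(t)/P₀ = 2: e^(0.1126t) = 2.
Solve: t = ln(2)/0.1126 ≈ 6.16 years.


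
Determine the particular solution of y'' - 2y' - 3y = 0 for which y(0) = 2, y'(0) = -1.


Characteristic roots of r² - 2r - 3 = 0 are 3, -1.
General solution y = c₁ e^(3x) + c₂ e^(-x).
Apply y(0) = 2: c₁ + c₂ = 2. Apply y'(0) = -1: 3 c₁ - 1 c₂ = -1.
Solve: c₁ = 1/4, c₂ = 7/4.
Particular solution: y = (1/4)e^(3x) + (7/4)e^(-x).


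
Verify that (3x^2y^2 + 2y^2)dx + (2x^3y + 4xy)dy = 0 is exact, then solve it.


Check exactness: ∂M/∂y = 6x^2y + 4y and ∂N/∂x = 6x^2y + 4y; equal, so the equation is exact.
Integrate M with respect to x (treating y as constant): ∫M dx = x^3y^2 + 2xy^2 + h(y).
Differentiate w.r.t. y and set equal to N: all terms match, so h'(y) = 0 and h is a constant absorbed into C.
General solution: x^3y^2 + 2xy^2 = C.


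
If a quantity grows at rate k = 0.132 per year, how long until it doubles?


Exponential growth: P(t) = P₀ e^(0.132t). Set P(t)/P₀ = 2: e^(0.132t) = 2.
Solve: t = ln(2)/0.132 ≈ 5.25 years.


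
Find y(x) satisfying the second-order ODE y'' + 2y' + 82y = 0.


Characteristic equation: r² + 2r + 82 = 0.
Discriminant is negative; roots r = -1 ± 9i (complex conjugate pair).
General solution uses e^(α x)(C₁ cos(β x) + C₂ sin(β x)): y = e^(-x)(C₁cos(9x) + C₂sin(9x)).


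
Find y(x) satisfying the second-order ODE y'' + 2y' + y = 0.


Characteristic equation: r² + 2r + 1 = 0, i.e. (r + 1)² = 0.
Repeated root r = -1; include an x factor for the second linearly independent solution.
General solution: y = (C₁ + C₂x)e^(-x).


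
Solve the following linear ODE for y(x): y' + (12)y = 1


P(x) = 12, Q(x) = 1; integrating factor μ = e^(12x).
(μ y)' = e^(12x) ⇒ μ y = (1/12)e^(12x) + C.
Divide by μ: y = 1/12 + Ce^(-12x).


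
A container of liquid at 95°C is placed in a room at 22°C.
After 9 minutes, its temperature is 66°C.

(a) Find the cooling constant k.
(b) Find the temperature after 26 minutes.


Newton's law: T(t) = T_a + (T₀ - T_a)e^(-kt).
(a) Use T(9) = 66: (66 - 22)/(95 - 22) = e^(-k·9), so k = -ln(0.603)/9 ≈ 0.0563.
(b) Apply k to t = 26: T(26) = 22 + (73)e^(-1.463) ≈ 38.9°C.


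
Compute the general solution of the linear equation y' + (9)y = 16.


P(x) = 9, Q(x) = 16; integrating factor μ = e^(9x).
(μ y)' = 16e^(9x) ⇒ μ y = (16/9)e^(9x) + C.
Divide by μ: y = 16/9 + Ce^(-9x).


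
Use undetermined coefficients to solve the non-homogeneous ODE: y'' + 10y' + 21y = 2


Characteristic roots of r² + 10r + 21 = 0 are -3, -7.
y_h = C₁e^(-3x) + C₂e^(-7x).
Constant forcing; try y_p = A. Then 21A = 2 ⇒ A = 2/21.
General solution: y = C₁e^(-3x) + C₂e^(-7x) + 2/21.


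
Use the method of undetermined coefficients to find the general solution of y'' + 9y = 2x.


Homogeneous: r² + 9 = 0 ⇒ r = ±3i, y_h = C₁cos(3x) + C₂sin(3x).
Polynomial forcing; try y_p = Ax + B. Then y_p'' + 9 y_p = 9(Ax + B) = 2x, so B = 0 and A = 2/9.
General solution: y = C₁cos(3x) + C₂sin(3x) + (2/9)x.


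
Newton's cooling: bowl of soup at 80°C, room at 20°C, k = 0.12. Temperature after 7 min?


Newton's law: dT/dt = -k(T - T_a) has solution T(t) = T_a + (T₀ - T_a)e^(-kt).
Plug in T_a = 20, T₀ = 80, k = 0.12, t = 7: T(7) = 20 + (60)e^(-0.84) ≈ 45.9°C.


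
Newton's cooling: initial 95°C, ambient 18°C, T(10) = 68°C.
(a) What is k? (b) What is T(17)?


Newton's law: T(t) = T_a + (T₀ - T_a)e^(-kt).
(a) Use T(10) = 68: (68 - 18)/(95 - 18) = e^(-k·10), so k = -ln(0.649)/10 ≈ 0.0432.
(b) Apply k to t = 17: T(17) = 18 + (77)e^(-0.734) ≈ 55.0°C.


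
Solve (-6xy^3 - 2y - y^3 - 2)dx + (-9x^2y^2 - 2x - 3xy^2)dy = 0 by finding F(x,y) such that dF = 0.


Check exactness: ∂M/∂y = -18xy^2 - 2 - 3y^2 and ∂N/∂x = -18xy^2 - 2 - 3y^2; equal, so the equation is exact.
Integrate M with respect to x (treating y as constant): ∫M dx = -3x^2y^3 - 2xy - xy^3 - 2x + h(y).
Differentiate w.r.t. y and set equal to N: all terms match, so h'(y) = 0 and h is a constant absorbed into C.
General solution: -3x^2y^3 - 2xy - xy^3 - 2x = C.


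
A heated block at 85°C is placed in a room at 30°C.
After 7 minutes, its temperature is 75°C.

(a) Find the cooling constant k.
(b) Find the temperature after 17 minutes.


Newton's law: T(t) = T_a + (T₀ - T_a)e^(-kt).
(a) Use T(7) = 75: (75 - 30)/(85 - 30) = e^(-k·7), so k = -ln(0.818)/7 ≈ 0.0287.
(b) Apply k to t = 17: T(17) = 30 + (55)e^(-0.487) ≈ 63.8°C.


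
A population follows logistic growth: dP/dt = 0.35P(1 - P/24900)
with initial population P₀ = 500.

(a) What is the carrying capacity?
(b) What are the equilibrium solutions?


Logistic ODE dP/dt = 0.35P(1 - P/24900) has equilibria where dP/dt = 0, i.e. P = 0 or P = 24900.
The coefficient (1 - P/K) = 0 when P = K, identifying K = 24900 as the carrying capacity.
(a) K = 24900; (b) equilibria P = 0 and P = 24900.


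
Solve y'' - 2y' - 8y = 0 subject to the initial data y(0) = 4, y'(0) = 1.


Characteristic roots of r² - 2r - 8 = 0 are -2, 4.
General solution y = c₁ e^(-2x) + c₂ e^(4x).
Apply y(0) = 4: c₁ + c₂ = 4. Apply y'(0) = 1: -2 c₁ + 4 c₂ = 1.
Solve: c₁ = 5/2, c₂ = 3/2.
Particular solution: y = (5/2)e^(-2x) + (3/2)e^(4x).


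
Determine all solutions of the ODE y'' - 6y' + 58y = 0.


Characteristic equation: r² - 6r + 58 = 0.
Discriminant is negative; roots r = 3 ± 7i (complex conjugate pair).
General solution uses e^(α x)(C₁ cos(β x) + C₂ sin(β x)): y = e^(3x)(C₁cos(7x) + C₂sin(7x)).


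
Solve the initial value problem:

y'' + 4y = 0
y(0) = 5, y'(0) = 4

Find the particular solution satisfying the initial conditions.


Characteristic roots of r² + 4 = 0 are ±2i, so y = C₁cos(2x) + C₂sin(2x).
Apply y(0) = 5: C₁ = 5. Differentiate and apply y'(0) = 4: 2·C₂ = 4, so C₂ = 2.
Particular solution: y = 5cos(2x) + 2sin(2x).


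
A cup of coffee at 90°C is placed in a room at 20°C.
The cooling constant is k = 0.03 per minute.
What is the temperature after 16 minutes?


Newton's law: dT/dt = -k(T - T_a) has solution T(t) = T_a + (T₀ - T_a)e^(-kt).
Plug in T_a = 20, T₀ = 90, k = 0.03, t = 16: T(16) = 20 + (70)e^(-0.48) ≈ 63.3°C.


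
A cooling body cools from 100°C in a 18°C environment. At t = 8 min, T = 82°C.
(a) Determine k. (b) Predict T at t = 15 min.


Newton's law: T(t) = T_a + (T₀ - T_a)e^(-kt).
(a) Use T(8) = 82: (82 - 18)/(100 - 18) = e^(-k·8), so k = -ln(0.780)/8 ≈ 0.0310.
(b) Apply k to t = 15: T(15) = 18 + (82)e^(-0.465) ≈ 69.5°C.


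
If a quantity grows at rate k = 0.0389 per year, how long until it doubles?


Exponential growth: P(t) = P₀ e^(0.0389t). Set P(t)/P₀ = 2: e^(0.0389t) = 2.
Solve: t = ln(2)/0.0389 ≈ 17.82 years.


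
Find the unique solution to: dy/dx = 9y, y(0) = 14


General solution of y' = 9y is y = Ce^(9x).
Apply y(0) = 14: C = 14.
Particular solution: y = 14e^(9x).


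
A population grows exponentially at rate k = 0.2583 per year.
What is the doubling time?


Exponential growth: P(t) = P₀ e^(0.2583t). Set P(t)/P₀ = 2: e^(0.2583t) = 2.
Solve: t = ln(2)/0.2583 ≈ 2.68 years.


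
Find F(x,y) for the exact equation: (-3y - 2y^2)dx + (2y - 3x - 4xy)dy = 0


Check exactness: ∂M/∂y = -3 - 4y and ∂N/∂x = -3 - 4y; equal, so the equation is exact.
Integrate M with respect to x (treating y as constant): ∫M dx = -3xy - 2xy^2 + h(y).
Differentiate w.r.t. y and set equal to N: the x-dependent terms already match, leaving h'(y) = 2y. Integrate: h(y) = y^2.
So F(x,y) = y^2 - 3xy - 2xy^2.
General solution: y^2 - 3xy - 2xy^2 = C.


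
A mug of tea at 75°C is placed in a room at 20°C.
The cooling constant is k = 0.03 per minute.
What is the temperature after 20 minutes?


Newton's law: dT/dt = -k(T - T_a) has solution T(t) = T_a + (T₀ - T_a)e^(-kt).
Plug in T_a = 20, T₀ = 75, k = 0.03, t = 20: T(20) = 20 + (55)e^(-0.60) ≈ 50.2°C.


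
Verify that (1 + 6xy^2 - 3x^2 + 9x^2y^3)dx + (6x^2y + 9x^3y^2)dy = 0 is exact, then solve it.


Check exactness: ∂M/∂y = 12xy + 27x^2y^2 and ∂N/∂x = 12xy + 27x^2y^2; equal, so the equation is exact.
Integrate M with respect to x (treating y as constant): ∫M dx = x + 3x^2y^2 - x^3 + 3x^3y^3 + h(y).
Differentiate w.r.t. y and set equal to N: all terms match, so h'(y) = 0 and h is a constant absorbed into C.
General solution: x + 3x^2y^2 - x^3 + 3x^3y^3 = C.


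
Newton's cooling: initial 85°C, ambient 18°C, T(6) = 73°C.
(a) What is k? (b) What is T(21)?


Newton's law: T(t) = T_a + (T₀ - T_a)e^(-kt).
(a) Use T(6) = 73: (73 - 18)/(85 - 18) = e^(-k·6), so k = -ln(0.821)/6 ≈ 0.0329.
(b) Apply k to t = 21: T(21) = 18 + (67)e^(-0.691) ≈ 51.6°C.


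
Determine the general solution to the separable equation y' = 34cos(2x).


g(y) = 1, so integrate directly: y = ∫ 34cos(2x) dx = 17sin(2x) + C.


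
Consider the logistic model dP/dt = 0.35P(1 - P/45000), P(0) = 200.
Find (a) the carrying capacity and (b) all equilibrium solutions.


Logistic ODE dP/dt = 0.35P(1 - P/45000) has equilibria where dP/dt = 0, i.e. P = 0 or P = 45000.
The coefficient (1 - P/K) = 0 when P = K, identifying K = 45000 as the carrying capacity.
(a) K = 45000; (b) equilibria P = 0 and P = 45000.


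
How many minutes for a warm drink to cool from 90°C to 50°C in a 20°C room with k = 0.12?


From T(t) = T_a + (T₀ - T_a)e^(-kt), set T(t) = 50:
(50 - 20) / (90 - 20) = e^(-0.12t), so t = -ln(0.429)/0.12 ≈ 7.1 minutes.


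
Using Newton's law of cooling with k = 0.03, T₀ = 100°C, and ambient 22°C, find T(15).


Newton's law: dT/dt = -k(T - T_a) has solution T(t) = T_a + (T₀ - T_a)e^(-kt).
Plug in T_a = 22, T₀ = 100, k = 0.03, t = 15: T(15) = 22 + (78)e^(-0.45) ≈ 71.7°C.


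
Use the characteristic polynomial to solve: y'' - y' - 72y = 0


Characteristic equation: r² - r - 72 = 0.
Factor: (r + 8)(r - 9) = 0 ⇒ r = -8, 9 (distinct real).
General solution: y = C₁e^(-8x) + C₂e^(9x).


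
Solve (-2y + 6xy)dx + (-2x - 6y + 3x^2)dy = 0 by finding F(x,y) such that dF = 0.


Check exactness: ∂M/∂y = -2 + 6x and ∂N/∂x = -2 + 6x; equal, so the equation is exact.
Integrate M with respect to x (treating y as constant): ∫M dx = -2xy + 3x^2y + h(y).
Differentiate w.r.t. y and set equal to N: the x-dependent terms already match, leaving h'(y) = -6y. Integrate: h(y) = -3y^2.
So F(x,y) = -2xy - 3y^2 + 3x^2y.
General solution: -2xy - 3y^2 + 3x^2y = C.


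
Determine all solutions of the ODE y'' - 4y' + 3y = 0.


Characteristic equation: r² - 4r + 3 = 0.
Factor: (r - 1)(r - 3) = 0 ⇒ r = 1, 3 (distinct real).
General solution: y = C₁e^(x) + C₂e^(3x).


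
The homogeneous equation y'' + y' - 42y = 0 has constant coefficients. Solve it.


Characteristic equation: r² + r - 42 = 0.
Factor: (r + 7)(r - 6) = 0 ⇒ r = -7, 6 (distinct real).
General solution: y = C₁e^(-7x) + C₂e^(6x).


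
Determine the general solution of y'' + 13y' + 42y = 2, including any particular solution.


Characteristic roots of r² + 13r + 42 = 0 are -6, -7.
y_h = C₁e^(-6x) + C₂e^(-7x).
Constant forcing; try y_p = A. Then 42A = 2 ⇒ A = 1/21.
General solution: y = C₁e^(-6x) + C₂e^(-7x) + 1/21.


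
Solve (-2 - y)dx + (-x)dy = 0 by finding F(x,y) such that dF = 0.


Check exactness: ∂M/∂y = -1 and ∂N/∂x = -1; equal, so the equation is exact.
Integrate M with respect to x (treating y as constant): ∫M dx = -2x - xy + h(y).
Differentiate w.r.t. y and set equal to N: all terms match, so h'(y) = 0 and h is a constant absorbed into C.
General solution: -2x - xy = C.


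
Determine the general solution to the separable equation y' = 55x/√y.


Separate: √y dy = 55x dx.
Integrate: (2/3)y^(3/2) = (55/2)x² + C.


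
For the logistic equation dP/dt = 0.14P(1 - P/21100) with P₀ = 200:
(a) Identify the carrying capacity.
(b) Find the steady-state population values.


Logistic ODE dP/dt = 0.14P(1 - P/21100) has equilibria where dP/dt = 0, i.e. P = 0 or P = 21100.
The coefficient (1 - P/K) = 0 when P = K, identifying K = 21100 as the carrying capacity.
(a) K = 21100; (b) equilibria P = 0 and P = 21100.


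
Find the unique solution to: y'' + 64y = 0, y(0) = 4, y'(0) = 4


Characteristic roots of r² + 64 = 0 are ±8i, so y = C₁cos(8x) + C₂sin(8x).
Apply y(0) = 4: C₁ = 4. Differentiate and apply y'(0) = 4: 8·C₂ = 4, so C₂ = 1/2.
Particular solution: y = 4cos(8x) + (1/2)sin(8x).


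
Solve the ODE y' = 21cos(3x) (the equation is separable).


g(y) = 1, so integrate directly: y = ∫ 21cos(3x) dx = 7sin(3x) + C.


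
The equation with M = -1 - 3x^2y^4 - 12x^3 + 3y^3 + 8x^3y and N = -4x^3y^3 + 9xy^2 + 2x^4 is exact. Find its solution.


Check exactness: ∂M/∂y = -12x^2y^3 + 9y^2 + 8x^3 and ∂N/∂x = -12x^2y^3 + 9y^2 + 8x^3; equal, so the equation is exact.
Integrate M with respect to x (treating y as constant): ∫M dx = -x - x^3y^4 - 3x^4 + 3xy^3 + 2x^4y + h(y).
Differentiate w.r.t. y and set equal to N: all terms match, so h'(y) = 0 and h is a constant absorbed into C.
General solution: -x - x^3y^4 - 3x^4 + 3xy^3 + 2x^4y = C.


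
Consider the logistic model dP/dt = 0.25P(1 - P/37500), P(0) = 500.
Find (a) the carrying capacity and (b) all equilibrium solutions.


Logistic ODE dP/dt = 0.25P(1 - P/37500) has equilibria where dP/dt = 0, i.e. P = 0 or P = 37500.
The coefficient (1 - P/K) = 0 when P = K, identifying K = 37500 as the carrying capacity.
(a) K = 37500; (b) equilibria P = 0 and P = 37500.


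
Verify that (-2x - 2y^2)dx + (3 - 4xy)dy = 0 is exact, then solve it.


Check exactness: ∂M/∂y = -4y and ∂N/∂x = -4y; equal, so the equation is exact.
Integrate M with respect to x (treating y as constant): ∫M dx = -x^2 - 2xy^2 + h(y).
Differentiate w.r.t. y and set equal to N: the x-dependent terms already match, leaving h'(y) = 3. Integrate: h(y) = 3y.
So F(x,y) = -x^2 + 3y - 2xy^2.
General solution: -x^2 + 3y - 2xy^2 = C.


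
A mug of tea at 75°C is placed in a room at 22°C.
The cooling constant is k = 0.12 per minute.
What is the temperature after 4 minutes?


Newton's law: dT/dt = -k(T - T_a) has solution T(t) = T_a + (T₀ - T_a)e^(-kt).
Plug in T_a = 22, T₀ = 75, k = 0.12, t = 4: T(4) = 22 + (53)e^(-0.48) ≈ 54.8°C.


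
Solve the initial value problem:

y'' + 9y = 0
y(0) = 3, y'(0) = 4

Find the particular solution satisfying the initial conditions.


Characteristic roots of r² + 9 = 0 are ±3i, so y = C₁cos(3x) + C₂sin(3x).
Apply y(0) = 3: C₁ = 3. Differentiate and apply y'(0) = 4: 3·C₂ = 4, so C₂ = 4/3.
Particular solution: y = 3cos(3x) + (4/3)sin(3x).


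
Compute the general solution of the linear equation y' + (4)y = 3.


P(x) = 4, Q(x) = 3; integrating factor μ = e^(4x).
(μ y)' = 3e^(4x) ⇒ μ y = (3/4)e^(4x) + C.
Divide by μ: y = 3/4 + Ce^(-4x).


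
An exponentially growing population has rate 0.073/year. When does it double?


Exponential growth: P(t) = P₀ e^(0.073t). Set P(t)/P₀ = 2: e^(0.073t) = 2.
Solve: t = ln(2)/0.073 ≈ 9.50 years.


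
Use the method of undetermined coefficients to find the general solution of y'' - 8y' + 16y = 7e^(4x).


Characteristic polynomial (r - 4)² = 0; repeated root r = 4.
y_h = (C₁ + C₂x)e^(4x). Forcing matches the repeated root (resonance), so try y_p = Ax² e^(4x).
Substitute and solve for A: 2A = 7, so A = 7/2.
General solution: y = (C₁ + C₂x + (7/2)x²)e^(4x).


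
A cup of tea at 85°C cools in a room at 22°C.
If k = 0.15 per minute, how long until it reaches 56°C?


From T(t) = T_a + (T₀ - T_a)e^(-kt), set T(t) = 56:
(56 - 22) / (85 - 22) = e^(-0.15t), so t = -ln(0.540)/0.15 ≈ 4.1 minutes.


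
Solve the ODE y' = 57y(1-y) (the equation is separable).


Separate: dy/[y(1-y)] = 57 dx.
Partial fractions: 1/[y(1-y)] = 1/y + 1/(1-y).
Integrate: ln|y/(1-y)| = 57x + C₀.
Solve for y: y = 1/(1 + Ce^(-57x)).


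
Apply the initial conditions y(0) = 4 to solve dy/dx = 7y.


General solution of y' = 7y is y = Ce^(7x).
Apply y(0) = 4: C = 4.
Particular solution: y = 4e^(7x).


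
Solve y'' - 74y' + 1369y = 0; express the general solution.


Characteristic equation: r² - 74r + 1369 = 0, i.e. (r - 37)² = 0.
Repeated root r = 37; include an x factor for the second linearly independent solution.
General solution: y = (C₁ + C₂x)e^(37x).


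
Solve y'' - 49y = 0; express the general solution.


Characteristic equation: r² - 49 = 0.
Factor: (r + 7)(r - 7) = 0 ⇒ r = -7, 7 (distinct real).
General solution: y = C₁e^(-7x) + C₂e^(7x).


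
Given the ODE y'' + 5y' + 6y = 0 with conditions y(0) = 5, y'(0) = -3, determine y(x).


Characteristic roots of r² + 5r + 6 = 0 are -3, -2.
General solution y = c₁ e^(-3x) + c₂ e^(-2x).
Apply y(0) = 5: c₁ + c₂ = 5. Apply y'(0) = -3: -3 c₁ - 2 c₂ = -3.
Solve: c₁ = -7, c₂ = 12.
Particular solution: y = -7e^(-3x) + 12e^(-2x).


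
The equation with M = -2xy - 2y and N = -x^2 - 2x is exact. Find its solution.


Check exactness: ∂M/∂y = -2x - 2 and ∂N/∂x = -2x - 2; equal, so the equation is exact.
Integrate M with respect to x (treating y as constant): ∫M dx = -x^2y - 2xy + h(y).
Differentiate w.r.t. y and set equal to N: all terms match, so h'(y) = 0 and h is a constant absorbed into C.
General solution: -x^2y - 2xy = C.


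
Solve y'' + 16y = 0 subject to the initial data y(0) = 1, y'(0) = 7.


Characteristic roots of r² + 16 = 0 are ±4i, so y = C₁cos(4x) + C₂sin(4x).
Apply y(0) = 1: C₁ = 1. Differentiate and apply y'(0) = 7: 4·C₂ = 7, so C₂ = 7/4.
Particular solution: y = cos(4x) + (7/4)sin(4x).


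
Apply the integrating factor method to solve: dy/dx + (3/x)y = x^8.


P(x) = 3/x ⇒ μ = x^3.
(x^3 y)' = x^11 ⇒ x^3 y = x^12/(12) + C.
Solve for y: y = (1/12)x^9 + C/x^3.


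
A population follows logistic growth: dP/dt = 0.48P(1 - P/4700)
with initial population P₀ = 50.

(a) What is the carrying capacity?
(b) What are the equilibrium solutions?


Logistic ODE dP/dt = 0.48P(1 - P/4700) has equilibria where dP/dt = 0, i.e. P = 0 or P = 4700.
The coefficient (1 - P/K) = 0 when P = K, identifying K = 4700 as the carrying capacity.
(a) K = 4700; (b) equilibria P = 0 and P = 4700.


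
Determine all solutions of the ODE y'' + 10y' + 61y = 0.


Characteristic equation: r² + 10r + 61 = 0.
Discriminant is negative; roots r = -5 ± 6i (complex conjugate pair).
General solution uses e^(α x)(C₁ cos(β x) + C₂ sin(β x)): y = e^(-5x)(C₁cos(6x) + C₂sin(6x)).


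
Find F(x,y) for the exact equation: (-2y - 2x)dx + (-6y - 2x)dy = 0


Check exactness: ∂M/∂y = -2 and ∂N/∂x = -2; equal, so the equation is exact.
Integrate M with respect to x (treating y as constant): ∫M dx = -2xy - x^2 + h(y).
Differentiate w.r.t. y and set equal to N: the x-dependent terms already match, leaving h'(y) = -6y. Integrate: h(y) = -3y^2.
So F(x,y) = -3y^2 - 2xy - x^2.
General solution: -3y^2 - 2xy - x^2 = C.


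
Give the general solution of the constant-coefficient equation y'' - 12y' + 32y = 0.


Characteristic equation: r² - 12r + 32 = 0.
Factor: (r - 8)(r - 4) = 0 ⇒ r = 8, 4 (distinct real).
General solution: y = C₁e^(8x) + C₂e^(4x).


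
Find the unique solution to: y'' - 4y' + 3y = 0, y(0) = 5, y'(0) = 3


Characteristic roots of r² - 4r + 3 = 0 are 1, 3.
General solution y = c₁ e^(x) + c₂ e^(3x).
Apply y(0) = 5: c₁ + c₂ = 5. Apply y'(0) = 3: 1 c₁ + 3 c₂ = 3.
Solve: c₁ = 6, c₂ = -1.
Particular solution: y = 6e^(x) - e^(3x).


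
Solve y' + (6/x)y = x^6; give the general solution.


P(x) = 6/x ⇒ μ = x^6.
(x^6 y)' = x^12 ⇒ x^6 y = x^13/(13) + C.
Solve for y: y = (1/13)x^7 + C/x^6.


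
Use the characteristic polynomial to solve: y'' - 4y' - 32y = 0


Characteristic equation: r² - 4r - 32 = 0.
Factor: (r + 4)(r - 8) = 0 ⇒ r = -4, 8 (distinct real).
General solution: y = C₁e^(-4x) + C₂e^(8x).


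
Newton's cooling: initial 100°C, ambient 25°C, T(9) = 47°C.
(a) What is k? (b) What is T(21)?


Newton's law: T(t) = T_a + (T₀ - T_a)e^(-kt).
(a) Use T(9) = 47: (47 - 25)/(100 - 25) = e^(-k·9), so k = -ln(0.293)/9 ≈ 0.1363.
(b) Apply k to t = 21: T(21) = 25 + (75)e^(-2.862) ≈ 29.3°C.


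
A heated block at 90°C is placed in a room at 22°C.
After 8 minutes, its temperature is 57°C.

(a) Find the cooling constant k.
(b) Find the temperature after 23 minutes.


Newton's law: T(t) = T_a + (T₀ - T_a)e^(-kt).
(a) Use T(8) = 57: (57 - 22)/(90 - 22) = e^(-k·8), so k = -ln(0.515)/8 ≈ 0.0830.
(b) Apply k to t = 23: T(23) = 22 + (68)e^(-1.909) ≈ 32.1°C.


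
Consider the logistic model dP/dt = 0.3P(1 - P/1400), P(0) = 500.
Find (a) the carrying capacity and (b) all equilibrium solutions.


Logistic ODE dP/dt = 0.3P(1 - P/1400) has equilibria where dP/dt = 0, i.e. P = 0 or P = 1400.
The coefficient (1 - P/K) = 0 when P = K, identifying K = 1400 as the carrying capacity.
(a) K = 1400; (b) equilibria P = 0 and P = 1400.


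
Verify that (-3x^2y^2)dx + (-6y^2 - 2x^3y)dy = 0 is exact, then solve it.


Check exactness: ∂M/∂y = -6x^2y and ∂N/∂x = -6x^2y; equal, so the equation is exact.
Integrate M with respect to x (treating y as constant): ∫M dx = -x^3y^2 + h(y).
Differentiate w.r.t. y and set equal to N: the x-dependent terms already match, leaving h'(y) = -6y^2. Integrate: h(y) = -2y^3.
So F(x,y) = -2y^3 - x^3y^2.
General solution: -2y^3 - x^3y^2 = C.


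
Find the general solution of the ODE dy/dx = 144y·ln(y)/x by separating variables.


Separate: dy/[y ln(y)] = 144 dx/x.
Substitute u = ln(y): du/u = 144 dx/x.
Integrate: ln|ln(y)| = 144ln|x| + C₀, hence ln(y) = C·x^144.


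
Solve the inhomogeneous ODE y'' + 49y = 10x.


Homogeneous: r² + 49 = 0 ⇒ r = ±7i, y_h = C₁cos(7x) + C₂sin(7x).
Polynomial forcing; try y_p = Ax + B. Then y_p'' + 49 y_p = 49(Ax + B) = 10x, so B = 0 and A = 10/49.
General solution: y = C₁cos(7x) + C₂sin(7x) + (10/49)x.


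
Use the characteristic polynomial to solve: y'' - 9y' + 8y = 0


Characteristic equation: r² - 9r + 8 = 0.
Factor: (r - 1)(r - 8) = 0 ⇒ r = 1, 8 (distinct real).
General solution: y = C₁e^(x) + C₂e^(8x).


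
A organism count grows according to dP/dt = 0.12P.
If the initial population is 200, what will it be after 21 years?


The ODE dP/dt = 0.12P has solution P(t) = P(0)e^(0.12t).
Substitute P(0) = 200 and t = 21: P(21) = 200 e^(2.52) ≈ 2486.


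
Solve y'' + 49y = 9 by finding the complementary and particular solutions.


Homogeneous part: r² + 49 = 0 ⇒ r = ±7i, so y_h = C₁cos(7x) + C₂sin(7x).
Try constant y_p = A; plug in: 49A = 9 ⇒ A = 9/49.
General solution: y = C₁cos(7x) + C₂sin(7x) + 9/49.


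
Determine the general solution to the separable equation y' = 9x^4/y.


Separate variables: y dy = 9x^4 dx.
Integrate both sides: y²/2 = (9/5)x^5 + C₀.
Multiply by 2: y² = (18/5)x^5 + C.


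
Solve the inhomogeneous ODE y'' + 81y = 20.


Homogeneous part: r² + 81 = 0 ⇒ r = ±9i, so y_h = C₁cos(9x) + C₂sin(9x).
Try constant y_p = A; plug in: 81A = 20 ⇒ A = 20/81.
General solution: y = C₁cos(9x) + C₂sin(9x) + 20/81.


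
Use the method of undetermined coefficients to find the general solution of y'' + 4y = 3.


Homogeneous part: r² + 4 = 0 ⇒ r = ±2i, so y_h = C₁cos(2x) + C₂sin(2x).
Try constant y_p = A; plug in: 4A = 3 ⇒ A = 3/4.
General solution: y = C₁cos(2x) + C₂sin(2x) + 3/4.


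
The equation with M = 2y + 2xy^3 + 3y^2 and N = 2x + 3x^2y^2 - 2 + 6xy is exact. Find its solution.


Check exactness: ∂M/∂y = 2 + 6xy^2 + 6y and ∂N/∂x = 2 + 6xy^2 + 6y; equal, so the equation is exact.
Integrate M with respect to x (treating y as constant): ∫M dx = 2xy + x^2y^3 + 3xy^2 + h(y).
Differentiate w.r.t. y and set equal to N: the x-dependent terms already match, leaving h'(y) = -2. Integrate: h(y) = -2y.
So F(x,y) = 2xy + x^2y^3 - 2y + 3xy^2.
General solution: 2xy + x^2y^3 - 2y + 3xy^2 = C.


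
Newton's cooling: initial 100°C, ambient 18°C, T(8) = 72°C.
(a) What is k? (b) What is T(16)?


Newton's law: T(t) = T_a + (T₀ - T_a)e^(-kt).
(a) Use T(8) = 72: (72 - 18)/(100 - 18) = e^(-k·8), so k = -ln(0.659)/8 ≈ 0.0522.
(b) Apply k to t = 16: T(16) = 18 + (82)e^(-0.835) ≈ 53.6°C.


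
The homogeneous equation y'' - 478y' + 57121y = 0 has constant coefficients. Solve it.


Characteristic equation: r² - 478r + 57121 = 0, i.e. (r - 239)² = 0.
Repeated root r = 239; include an x factor for the second linearly independent solution.
General solution: y = (C₁ + C₂x)e^(239x).


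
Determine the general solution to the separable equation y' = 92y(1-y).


Separate: dy/[y(1-y)] = 92 dx.
Partial fractions: 1/[y(1-y)] = 1/y + 1/(1-y).
Integrate: ln|y/(1-y)| = 92x + C₀.
Solve for y: y = 1/(1 + Ce^(-92x)).


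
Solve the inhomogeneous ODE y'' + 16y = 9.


Homogeneous part: r² + 16 = 0 ⇒ r = ±4i, so y_h = C₁cos(4x) + C₂sin(4x).
Try constant y_p = A; plug in: 16A = 9 ⇒ A = 9/16.
General solution: y = C₁cos(4x) + C₂sin(4x) + 9/16.


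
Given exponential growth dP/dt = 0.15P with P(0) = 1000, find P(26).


The ODE dP/dt = 0.15P has solution P(t) = P(0)e^(0.15t).
Substitute P(0) = 1000 and t = 26: P(26) = 1000 e^(3.90) ≈ 49402.


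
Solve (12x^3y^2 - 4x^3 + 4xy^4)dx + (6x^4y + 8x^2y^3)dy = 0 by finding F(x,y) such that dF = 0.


Check exactness: ∂M/∂y = 24x^3y + 16xy^3 and ∂N/∂x = 24x^3y + 16xy^3; equal, so the equation is exact.
Integrate M with respect to x (treating y as constant): ∫M dx = 3x^4y^2 - x^4 + 2x^2y^4 + h(y).
Differentiate w.r.t. y and set equal to N: all terms match, so h'(y) = 0 and h is a constant absorbed into C.
General solution: 3x^4y^2 - x^4 + 2x^2y^4 = C.


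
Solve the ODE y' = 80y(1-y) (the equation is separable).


Separate: dy/[y(1-y)] = 80 dx.
Partial fractions: 1/[y(1-y)] = 1/y + 1/(1-y).
Integrate: ln|y/(1-y)| = 80x + C₀.
Solve for y: y = 1/(1 + Ce^(-80x)).


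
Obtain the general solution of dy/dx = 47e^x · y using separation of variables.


Separate variables: dy/y = 47e^x dx.
Integrate: ln|y| = 47e^x + C₀.
Exponentiate: y = Ce^(47e^x).


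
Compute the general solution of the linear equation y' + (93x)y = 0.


P(x) = 93x ⇒ μ = e^((93/2)x²).
Q(x) = 0 so μ y is constant: y = Ce^(-(93/2)x²).


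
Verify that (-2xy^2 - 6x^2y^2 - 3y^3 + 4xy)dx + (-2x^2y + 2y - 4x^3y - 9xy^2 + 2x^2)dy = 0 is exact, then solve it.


Check exactness: ∂M/∂y = -4xy - 12x^2y - 9y^2 + 4x and ∂N/∂x = -4xy - 12x^2y - 9y^2 + 4x; equal, so the equation is exact.
Integrate M with respect to x (treating y as constant): ∫M dx = -x^2y^2 - 2x^3y^2 - 3xy^3 + 2x^2y + h(y).
Differentiate w.r.t. y and set equal to N: the x-dependent terms already match, leaving h'(y) = 2y. Integrate: h(y) = y^2.
So F(x,y) = -x^2y^2 + y^2 - 2x^3y^2 - 3xy^3 + 2x^2y.
General solution: -x^2y^2 + y^2 - 2x^3y^2 - 3xy^3 + 2x^2y = C.


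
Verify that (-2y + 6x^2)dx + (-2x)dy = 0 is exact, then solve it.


Check exactness: ∂M/∂y = -2 and ∂N/∂x = -2; equal, so the equation is exact.
Integrate M with respect to x (treating y as constant): ∫M dx = -2xy + 2x^3 + h(y).
Differentiate w.r.t. y and set equal to N: all terms match, so h'(y) = 0 and h is a constant absorbed into C.
General solution: -2xy + 2x^3 = C.


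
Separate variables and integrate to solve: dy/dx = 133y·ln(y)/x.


Separate: dy/[y ln(y)] = 133 dx/x.
Substitute u = ln(y): du/u = 133 dx/x.
Integrate: ln|ln(y)| = 133ln|x| + C₀, hence ln(y) = C·x^133.


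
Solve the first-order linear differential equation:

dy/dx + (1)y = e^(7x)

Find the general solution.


P(x) = 1 ⇒ μ = e^(x).
(μ y)' = e^(8x) ⇒ μ y = e^(8x)/8 + C.
Divide by μ: y = (1/8)e^(7x) + Ce^(-x).


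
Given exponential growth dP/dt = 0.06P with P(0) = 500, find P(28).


The ODE dP/dt = 0.06P has solution P(t) = P(0)e^(0.06t).
Substitute P(0) = 500 and t = 28: P(28) = 500 e^(1.68) ≈ 2683.


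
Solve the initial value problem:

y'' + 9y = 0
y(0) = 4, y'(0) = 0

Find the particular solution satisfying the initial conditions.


Characteristic roots of r² + 9 = 0 are ±3i, so y = C₁cos(3x) + C₂sin(3x).
Apply y(0) = 4: C₁ = 4. Differentiate and apply y'(0) = 0: 3·C₂ = 0, so C₂ = 0.
Particular solution: y = 4cos(3x).


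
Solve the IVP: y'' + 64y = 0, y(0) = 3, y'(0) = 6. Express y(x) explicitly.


Characteristic roots of r² + 64 = 0 are ±8i, so y = C₁cos(8x) + C₂sin(8x).
Apply y(0) = 3: C₁ = 3. Differentiate and apply y'(0) = 6: 8·C₂ = 6, so C₂ = 3/4.
Particular solution: y = 3cos(8x) + (3/4)sin(8x).


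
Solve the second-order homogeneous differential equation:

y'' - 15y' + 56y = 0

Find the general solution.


Characteristic equation: r² - 15r + 56 = 0.
Factor: (r - 8)(r - 7) = 0 ⇒ r = 8, 7 (distinct real).
General solution: y = C₁e^(8x) + C₂e^(7x).


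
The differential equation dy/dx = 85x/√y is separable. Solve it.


Separate: √y dy = 85x dx.
Integrate: (2/3)y^(3/2) = (85/2)x² + C.


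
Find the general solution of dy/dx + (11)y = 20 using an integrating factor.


P(x) = 11, Q(x) = 20; integrating factor μ = e^(11x).
(μ y)' = 20e^(11x) ⇒ μ y = (20/11)e^(11x) + C.
Divide by μ: y = 20/11 + Ce^(-11x).


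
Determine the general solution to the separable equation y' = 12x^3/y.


Separate variables: y dy = 12x^3 dx.
Integrate both sides: y²/2 = 3x^4 + C₀.
Multiply by 2: y² = 6x^4 + C.


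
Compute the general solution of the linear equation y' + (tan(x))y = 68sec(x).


P(x) = tan(x) ⇒ μ = e^(∫tan(x)dx) = sec(x).
(sec(x) y)' = 68sec²(x) ⇒ sec(x) y = 68tan(x) + C.
Multiply by cos(x): y = 68sin(x) + C·cos(x).


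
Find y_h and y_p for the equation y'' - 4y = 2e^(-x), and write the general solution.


Characteristic roots of r² - 4 = 0 are -2, 2.
y_h = C₁e^(-2x) + C₂e^(2x).
Forcing exponent -1 is not a characteristic root; try y_p = Ae^(-x).
Substitute: A·(1 + (0)·-1 + (-4)) = A·-3 = 2, so A = -2/3.
General solution: y = C₁e^(-2x) + C₂e^(2x) - (2/3)e^(-x).


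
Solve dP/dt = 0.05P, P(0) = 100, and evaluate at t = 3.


The ODE dP/dt = 0.05P has solution P(t) = P(0)e^(0.05t).
Substitute P(0) = 100 and t = 3: P(3) = 100 e^(0.15) ≈ 116.


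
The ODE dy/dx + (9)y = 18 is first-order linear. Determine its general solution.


P(x) = 9, Q(x) = 18; integrating factor μ = e^(9x).
(μ y)' = 18e^(9x) ⇒ μ y = 2e^(9x) + C.
Divide by μ: y = 2 + Ce^(-9x).


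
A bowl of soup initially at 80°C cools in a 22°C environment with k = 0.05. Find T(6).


Newton's law: dT/dt = -k(T - T_a) has solution T(t) = T_a + (T₀ - T_a)e^(-kt).
Plug in T_a = 22, T₀ = 80, k = 0.05, t = 6: T(6) = 22 + (58)e^(-0.30) ≈ 65.0°C.


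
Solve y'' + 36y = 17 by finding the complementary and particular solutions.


Homogeneous part: r² + 36 = 0 ⇒ r = ±6i, so y_h = C₁cos(6x) + C₂sin(6x).
Try constant y_p = A; plug in: 36A = 17 ⇒ A = 17/36.
General solution: y = C₁cos(6x) + C₂sin(6x) + 17/36.


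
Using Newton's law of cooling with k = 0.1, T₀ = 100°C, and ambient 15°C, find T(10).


Newton's law: dT/dt = -k(T - T_a) has solution T(t) = T_a + (T₀ - T_a)e^(-kt).
Plug in T_a = 15, T₀ = 100, k = 0.1, t = 10: T(10) = 15 + (85)e^(-1.00) ≈ 46.3°C.


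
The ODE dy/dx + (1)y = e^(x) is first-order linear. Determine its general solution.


P(x) = 1 ⇒ μ = e^(x).
(μ y)' = e^(2x) ⇒ μ y = e^(2x)/2 + C.
Divide by μ: y = (1/2)e^(x) + Ce^(-x).


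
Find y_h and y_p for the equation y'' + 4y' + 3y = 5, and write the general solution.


Characteristic roots of r² + 4r + 3 = 0 are -1, -3.
y_h = C₁e^(-x) + C₂e^(-3x).
Constant forcing; try y_p = A. Then 3A = 5 ⇒ A = 5/3.
General solution: y = C₁e^(-x) + C₂e^(-3x) + 5/3.


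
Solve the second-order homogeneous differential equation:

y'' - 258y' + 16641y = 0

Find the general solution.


Characteristic equation: r² - 258r + 16641 = 0, i.e. (r - 129)² = 0.
Repeated root r = 129; include an x factor for the second linearly independent solution.
General solution: y = (C₁ + C₂x)e^(129x).


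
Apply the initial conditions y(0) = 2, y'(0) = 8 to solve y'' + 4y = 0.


Characteristic roots of r² + 4 = 0 are ±2i, so y = C₁cos(2x) + C₂sin(2x).
Apply y(0) = 2: C₁ = 2. Differentiate and apply y'(0) = 8: 2·C₂ = 8, so C₂ = 4.
Particular solution: y = 2cos(2x) + 4sin(2x).


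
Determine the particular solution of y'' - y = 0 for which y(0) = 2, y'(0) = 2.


Characteristic roots of r² - 1 = 0 are -1, 1.
General solution y = c₁ e^(-x) + c₂ e^(x).
Apply y(0) = 2: c₁ + c₂ = 2. Apply y'(0) = 2: -1 c₁ + 1 c₂ = 2.
Solve: c₁ = 0, c₂ = 2.
Particular solution: y = 0e^(-x) + 2e^(x).


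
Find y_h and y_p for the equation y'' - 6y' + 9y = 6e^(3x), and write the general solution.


Characteristic polynomial (r - 3)² = 0; repeated root r = 3.
y_h = (C₁ + C₂x)e^(3x). Forcing matches the repeated root (resonance), so try y_p = Ax² e^(3x).
Substitute and solve for A: 2A = 6, so A = 3.
General solution: y = (C₁ + C₂x + 3x²)e^(3x).


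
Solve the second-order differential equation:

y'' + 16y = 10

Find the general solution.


Homogeneous part: r² + 16 = 0 ⇒ r = ±4i, so y_h = C₁cos(4x) + C₂sin(4x).
Try constant y_p = A; plug in: 16A = 10 ⇒ A = 5/8.
General solution: y = C₁cos(4x) + C₂sin(4x) + 5/8.


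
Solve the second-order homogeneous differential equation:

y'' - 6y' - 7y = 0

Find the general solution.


Characteristic equation: r² - 6r - 7 = 0.
Factor: (r + 1)(r - 7) = 0 ⇒ r = -1, 7 (distinct real).
General solution: y = C₁e^(-x) + C₂e^(7x).


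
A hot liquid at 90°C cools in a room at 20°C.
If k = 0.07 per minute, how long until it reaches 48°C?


From T(t) = T_a + (T₀ - T_a)e^(-kt), set T(t) = 48:
(48 - 20) / (90 - 20) = e^(-0.07t), so t = -ln(0.400)/0.07 ≈ 13.1 minutes.


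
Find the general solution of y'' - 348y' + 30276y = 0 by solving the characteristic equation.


Characteristic equation: r² - 348r + 30276 = 0, i.e. (r - 174)² = 0.
Repeated root r = 174; include an x factor for the second linearly independent solution.
General solution: y = (C₁ + C₂x)e^(174x).


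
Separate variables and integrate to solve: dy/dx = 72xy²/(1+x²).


Separate: dy/y² = 72x/(1+x²) dx.
Integrate LHS: ∫ dy/y² = -1/y.
Integrate RHS via u = 1+x²: 36ln(1+x²) + C.
Result: -1/y = 36ln(1+x²) + C.


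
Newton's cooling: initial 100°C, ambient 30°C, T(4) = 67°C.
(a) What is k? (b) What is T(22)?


Newton's law: T(t) = T_a + (T₀ - T_a)e^(-kt).
(a) Use T(4) = 67: (67 - 30)/(100 - 30) = e^(-k·4), so k = -ln(0.529)/4 ≈ 0.1594.
(b) Apply k to t = 22: T(22) = 30 + (70)e^(-3.507) ≈ 32.1°C.


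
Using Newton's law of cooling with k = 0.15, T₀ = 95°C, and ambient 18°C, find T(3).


Newton's law: dT/dt = -k(T - T_a) has solution T(t) = T_a + (T₀ - T_a)e^(-kt).
Plug in T_a = 18, T₀ = 95, k = 0.15, t = 3: T(3) = 18 + (77)e^(-0.45) ≈ 67.1°C.


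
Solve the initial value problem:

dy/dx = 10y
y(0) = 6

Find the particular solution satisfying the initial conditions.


General solution of y' = 10y is y = Ce^(10x).
Apply y(0) = 6: C = 6.
Particular solution: y = 6e^(10x).


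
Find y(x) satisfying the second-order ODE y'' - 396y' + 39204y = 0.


Characteristic equation: r² - 396r + 39204 = 0, i.e. (r - 198)² = 0.
Repeated root r = 198; include an x factor for the second linearly independent solution.
General solution: y = (C₁ + C₂x)e^(198x).


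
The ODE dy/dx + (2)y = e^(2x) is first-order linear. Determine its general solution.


P(x) = 2 ⇒ μ = e^(2x).
(μ y)' = e^(4x) ⇒ μ y = (1/4)e^(4x) + C.
Divide by μ: y = (1/4)e^(2x) + Ce^(-2x).


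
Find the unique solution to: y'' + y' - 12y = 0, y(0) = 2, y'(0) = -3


Characteristic roots of r² + r - 12 = 0 are 3, -4.
General solution y = c₁ e^(3x) + c₂ e^(-4x).
Apply y(0) = 2: c₁ + c₂ = 2. Apply y'(0) = -3: 3 c₁ - 4 c₂ = -3.
Solve: c₁ = 5/7, c₂ = 9/7.
Particular solution: y = (5/7)e^(3x) + (9/7)e^(-4x).


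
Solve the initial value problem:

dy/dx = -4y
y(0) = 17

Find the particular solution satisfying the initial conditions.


General solution of y' = -4y is y = Ce^(-4x).
Apply y(0) = 17: C = 17.
Particular solution: y = 17e^(-4x).


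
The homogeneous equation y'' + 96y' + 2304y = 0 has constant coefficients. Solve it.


Characteristic equation: r² + 96r + 2304 = 0, i.e. (r + 48)² = 0.
Repeated root r = -48; include an x factor for the second linearly independent solution.
General solution: y = (C₁ + C₂x)e^(-48x).


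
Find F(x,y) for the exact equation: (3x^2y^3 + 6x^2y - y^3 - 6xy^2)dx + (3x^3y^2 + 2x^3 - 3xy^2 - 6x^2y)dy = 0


Check exactness: ∂M/∂y = 9x^2y^2 + 6x^2 - 3y^2 - 12xy and ∂N/∂x = 9x^2y^2 + 6x^2 - 3y^2 - 12xy; equal, so the equation is exact.
Integrate M with respect to x (treating y as constant): ∫M dx = x^3y^3 + 2x^3y - xy^3 - 3x^2y^2 + h(y).
Differentiate w.r.t. y and set equal to N: all terms match, so h'(y) = 0 and h is a constant absorbed into C.
General solution: x^3y^3 + 2x^3y - xy^3 - 3x^2y^2 = C.


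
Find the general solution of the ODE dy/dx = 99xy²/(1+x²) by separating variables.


Separate: dy/y² = 99x/(1+x²) dx.
Integrate LHS: ∫ dy/y² = -1/y.
Integrate RHS via u = 1+x²: (99/2)ln(1+x²) + C.
Result: -1/y = (99/2)ln(1+x²) + C.


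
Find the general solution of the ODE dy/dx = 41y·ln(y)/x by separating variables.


Separate: dy/[y ln(y)] = 41 dx/x.
Substitute u = ln(y): du/u = 41 dx/x.
Integrate: ln|ln(y)| = 41ln|x| + C₀, hence ln(y) = C·x^41.


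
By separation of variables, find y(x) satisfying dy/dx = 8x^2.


Integrate both sides with respect to x: y = ∫ 8x^2 dx = (8/3)x^3 + C.


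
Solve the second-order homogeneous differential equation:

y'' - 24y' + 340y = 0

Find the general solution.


Characteristic equation: r² - 24r + 340 = 0.
Discriminant is negative; roots r = 12 ± 14i (complex conjugate pair).
General solution uses e^(α x)(C₁ cos(β x) + C₂ sin(β x)): y = e^(12x)(C₁cos(14x) + C₂sin(14x)).


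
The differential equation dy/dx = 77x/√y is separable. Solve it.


Separate: √y dy = 77x dx.
Integrate: (2/3)y^(3/2) = (77/2)x² + C.


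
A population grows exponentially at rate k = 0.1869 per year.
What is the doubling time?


Exponential growth: P(t) = P₀ e^(0.1869t). Set P(t)/P₀ = 2: e^(0.1869t) = 2.
Solve: t = ln(2)/0.1869 ≈ 3.71 years.


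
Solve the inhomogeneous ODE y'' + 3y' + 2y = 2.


Characteristic roots of r² + 3r + 2 = 0 are -2, -1.
y_h = C₁e^(-2x) + C₂e^(-x).
Constant forcing; try y_p = A. Then 2A = 2 ⇒ A = 1.
General solution: y = C₁e^(-2x) + C₂e^(-x) + 1.


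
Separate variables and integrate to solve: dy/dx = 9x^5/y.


Separate variables: y dy = 9x^5 dx.
Integrate both sides: y²/2 = (3/2)x^6 + C₀.
Multiply by 2: y² = 3x^6 + C.


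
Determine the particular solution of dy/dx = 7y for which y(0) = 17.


General solution of y' = 7y is y = Ce^(7x).
Apply y(0) = 17: C = 17.
Particular solution: y = 17e^(7x).
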